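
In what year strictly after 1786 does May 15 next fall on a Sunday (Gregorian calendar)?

1791

From one year to the next, a fixed date's weekday advances by 1, or by 2 when a Feb 29 lies between the two dates.
1786: May 15 is Monday.
1787: Tuesday (+1)
1788: Thursday (+2)
1789: Friday (+1)
1790: Saturday (+1)
1791: Sunday (+1)
May 15 falls on a Sunday in 1791.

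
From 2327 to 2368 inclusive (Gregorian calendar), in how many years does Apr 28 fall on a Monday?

Track Apr 28's weekday year by year (advancing +1, or +2 across a Feb 29):
  2327: Thu  2328: Sat (+2)  2329: Sun (+1)  2330: Mon (+1) ✓  2331: Tue (+1)
  2332: Thu (+2)  2333: Fri (+1)  2334: Sat (+1)  2335: Sun (+1)  2336: Tue (+2)
  2337: Wed (+1)  2338: Thu (+1)  2339: Fri (+1)  2340: Sun (+2)  … (14 more years) …
  2355: Thu (+1)  2356: Sat (+2)  2357: Sun (+1)  2358: Mon (+1) ✓  2359: Tue (+1)
  2360: Thu (+2)  2361: Fri (+1)  2362: Sat (+1)  2363: Sun (+1)  2364: Tue (+2)
  2365: Wed (+1)  2366: Thu (+1)  2367: Fri (+1)  2368: Sun (+2)
Monday years: 2330, 2341, 2347, 2352, 2358 — 5 in total.

5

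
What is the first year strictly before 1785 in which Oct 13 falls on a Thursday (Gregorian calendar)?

From one year to the next, a fixed date's weekday advances by 1, or by 2 when a Feb 29 lies between the two dates.
1785: October 13 is Thursday.
1784: Wednesday (−1)
1783: Monday (−2)
1782: Sunday (−1)
1781: Saturday (−1)
1780: Friday (−1)
1779: Wednesday (−2)
1778: Tuesday (−1)
1777: Monday (−1)
1776: Sunday (−1)
1775: Friday (−2)
1774: Thursday (−1)
Oct 13 falls on a Thursday in 1774.

1774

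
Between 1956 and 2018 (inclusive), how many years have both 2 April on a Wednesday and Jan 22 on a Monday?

Check each year's weekday for 2 April and Jan 22:
  1956: Mon/Sun  1957: Tue/Tue  1958: Wed/Wed  1959: Thu/Thu  1960: Sat/Fri  1961: Sun/Sun  1962: Mon/Mon  1963: Tue/Tue  1964: Thu/Wed  1965: Fri/Fri  1966: Sat/Sat  1967: Sun/Sun  1968: Tue/Mon  1969: Wed/Wed  …(35 more)…  2005: Sat/Sat  2006: Sun/Sun  2007: Mon/Mon  2008: Wed/Tue  2009: Thu/Thu  2010: Fri/Fri  2011: Sat/Sat  2012: Mon/Sun  2013: Tue/Tue  2014: Wed/Wed  2015: Thu/Thu  2016: Sat/Fri  2017: Sun/Sun  2018: Mon/Mon
Both conditions hold in: no year — 0.

0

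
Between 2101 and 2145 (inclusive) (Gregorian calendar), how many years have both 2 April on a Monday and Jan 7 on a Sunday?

5

Check each year's weekday for 2 April and Jan 7:
  2101: Sat/Fri  2102: Sun/Sat  2103: Mon/Sun ✓  2104: Wed/Mon  2105: Thu/Wed  2106: Fri/Thu  2107: Sat/Fri  2108: Mon/Sat  2109: Tue/Mon  2110: Wed/Tue  2111: Thu/Wed  2112: Sat/Thu  2113: Sun/Sat  2114: Mon/Sun ✓  …(17 more)…  2132: Wed/Mon  2133: Thu/Wed  2134: Fri/Thu  2135: Sat/Fri  2136: Mon/Sat  2137: Tue/Mon  2138: Wed/Tue  2139: Thu/Wed  2140: Sat/Thu  2141: Sun/Sat  2142: Mon/Sun ✓  2143: Tue/Mon  2144: Thu/Tue  2145: Fri/Thu
Both conditions hold in: 2103, 2114, 2125, 2131, 2142 — 5.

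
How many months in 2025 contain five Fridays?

4

A month of length L has five Fridays iff its first Friday is on day ≤ L−28 (so day 1–3 in a 31-day month, 1–2 in a 30-day month, day 1 in a leap February).
Checking each month of 2025: Jan starts Wed (31d) ✓; Feb starts Sat (28d); Mar starts Sat (31d); Apr starts Tue (30d); May starts Thu (31d) ✓; Jun starts Sun (30d); Jul starts Tue (31d); Aug starts Fri (31d) ✓; Sep starts Mon (30d); Oct starts Wed (31d) ✓; Nov starts Sat (30d); Dec starts Mon (31d).
Five-Friday months: January, May, August, October → 4.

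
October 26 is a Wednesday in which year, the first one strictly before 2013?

From one year to the next, a fixed date's weekday advances by 1, or by 2 when a Feb 29 lies between the two dates.
2013: October 26 is Saturday.
2012: Friday (−1)
2011: Wednesday (−2)
October 26 falls on a Wednesday in 2011.

2011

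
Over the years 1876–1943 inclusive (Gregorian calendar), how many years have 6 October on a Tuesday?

10

Track 6 October's weekday year by year (advancing +1, or +2 across a Feb 29):
  1876: Fri  1877: Sat (+1)  1878: Sun (+1)  1879: Mon (+1)  1880: Wed (+2)
  1881: Thu (+1)  1882: Fri (+1)  1883: Sat (+1)  1884: Mon (+2)  1885: Tue (+1) ✓
  1886: Wed (+1)  1887: Thu (+1)  1888: Sat (+2)  1889: Sun (+1)  … (40 more years) …
  1930: Mon (+1)  1931: Tue (+1) ✓  1932: Thu (+2)  1933: Fri (+1)  1934: Sat (+1)
  1935: Sun (+1)  1936: Tue (+2) ✓  1937: Wed (+1)  1938: Thu (+1)  1939: Fri (+1)
  1940: Sun (+2)  1941: Mon (+1)  1942: Tue (+1) ✓  1943: Wed (+1)
Tuesday years: 1885, 1891, 1896, 1903, 1908, 1914, 1925, 1931, 1936, 1942 — 10 in total.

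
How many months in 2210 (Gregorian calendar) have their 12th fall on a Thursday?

2

Check the 12th of each month of 2210: Jan 12: Fri, Feb 12: Mon, Mar 12: Mon, Apr 12: Thu, May 12: Sat, Jun 12: Tue, Jul 12: Thu, Aug 12: Sun, Sep 12: Wed, Oct 12: Fri, Nov 12: Mon, Dec 12: Wed.
Thursday occurs in April, July — 2 months.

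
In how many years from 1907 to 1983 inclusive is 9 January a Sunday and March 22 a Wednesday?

Check each year's weekday for 9 January and March 22:
  1907: Wed/Fri  1908: Thu/Sun  1909: Sat/Mon  1910: Sun/Tue  1911: Mon/Wed  1912: Tue/Fri  1913: Thu/Sat  1914: Fri/Sun  1915: Sat/Mon  1916: Sun/Wed ✓  1917: Tue/Thu  1918: Wed/Fri  1919: Thu/Sat  1920: Fri/Mon  …(49 more)…  1970: Fri/Sun  1971: Sat/Mon  1972: Sun/Wed ✓  1973: Tue/Thu  1974: Wed/Fri  1975: Thu/Sat  1976: Fri/Mon  1977: Sun/Tue  1978: Mon/Wed  1979: Tue/Thu  1980: Wed/Sat  1981: Fri/Sun  1982: Sat/Mon  1983: Sun/Tue
Both conditions hold in: 1916, 1944, 1972 — 3.

3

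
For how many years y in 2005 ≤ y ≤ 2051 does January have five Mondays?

21

January has 31 days; it has five Mondays when Monday falls among the first (month-length − 28) days — i.e. when January 1 is one of Monday/Sunday/Saturday.
January 1 by year: 2005:Sat✓ 2006:Sun✓ 2007:Mon✓ 2008:Tue 2009:Thu 2010:Fri 2011:Sat✓ 2012:Sun✓ 2013:Tue 2014:Wed 2015:Thu 2016:Fri 2017:Sun✓ 2018:Mon✓ 2019:Tue …(17 more)… 2037:Thu 2038:Fri 2039:Sat✓ 2040:Sun✓ 2041:Tue 2042:Wed 2043:Thu 2044:Fri 2045:Sun✓ 2046:Mon✓ 2047:Tue 2048:Wed 2049:Fri 2050:Sat✓ 2051:Sun✓
Years with five Mondays: 2005, 2006, 2007, 2011, 2012, 2017, 2018, 2022, 2023, 2024, 2028, 2029, 2033, 2034, 2035, 2039, 2040, 2045, 2046, 2050, 2051 → 21.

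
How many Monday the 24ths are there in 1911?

Check the 24th of each month of 1911: Jan 24: Tue, Feb 24: Fri, Mar 24: Fri, Apr 24: Mon, May 24: Wed, Jun 24: Sat, Jul 24: Mon, Aug 24: Thu, Sep 24: Sun, Oct 24: Tue, Nov 24: Fri, Dec 24: Sun.
Monday occurs in April, July — 2 months.

2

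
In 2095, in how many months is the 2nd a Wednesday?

Check the 2nd of each month of 2095: Jan 2: Sun, Feb 2: Wed, Mar 2: Wed, Apr 2: Sat, May 2: Mon, Jun 2: Thu, Jul 2: Sat, Aug 2: Tue, Sep 2: Fri, Oct 2: Sun, Nov 2: Wed, Dec 2: Fri.
Wednesday occurs in February, March, November — 3 months.

3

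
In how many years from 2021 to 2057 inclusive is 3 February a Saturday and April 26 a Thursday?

Check each year's weekday for 3 February and April 26:
  2021: Wed/Mon  2022: Thu/Tue  2023: Fri/Wed  2024: Sat/Fri  2025: Mon/Sat  2026: Tue/Sun  2027: Wed/Mon  2028: Thu/Wed  2029: Sat/Thu ✓  2030: Sun/Fri  2031: Mon/Sat  2032: Tue/Mon  2033: Thu/Tue  2034: Fri/Wed  …(9 more)…  2044: Wed/Tue  2045: Fri/Wed  2046: Sat/Thu ✓  2047: Sun/Fri  2048: Mon/Sun  2049: Wed/Mon  2050: Thu/Tue  2051: Fri/Wed  2052: Sat/Fri  2053: Mon/Sat  2054: Tue/Sun  2055: Wed/Mon  2056: Thu/Wed  2057: Sat/Thu ✓
Both conditions hold in: 2029, 2035, 2046, 2057 — 4.

4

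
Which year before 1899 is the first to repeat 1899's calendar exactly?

Two years share a calendar iff Jan 1 falls on the same weekday and both are leap or both are common. 1899: Jan 1 is Sunday, common year.
1898: Jan 1 Saturday, common
1897: Jan 1 Friday, common
1896: Jan 1 Wednesday, leap
1895: Jan 1 Tuesday, common
1894: Jan 1 Monday, common
1893: Jan 1 Sunday, common
1893 matches on both conditions.

1893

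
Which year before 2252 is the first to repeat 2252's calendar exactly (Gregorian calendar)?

2224

Two years share a calendar iff Jan 1 falls on the same weekday and both are leap or both are common. 2252: Jan 1 is Thursday, leap year.
2251: Jan 1 Wednesday, common
2250: Jan 1 Tuesday, common
2249: Jan 1 Monday, common
2248: Jan 1 Saturday, leap
2247: Jan 1 Friday, common
2246: Jan 1 Thursday, common
2245: Jan 1 Wednesday, common
2244: Jan 1 Monday, leap
2243: Jan 1 Sunday, common
2242: Jan 1 Saturday, common
2241: Jan 1 Friday, common
2240: Jan 1 Wednesday, leap
2239: Jan 1 Tuesday, common
2238: Jan 1 Monday, common
2237: Jan 1 Sunday, common
2236: Jan 1 Friday, leap
2235: Jan 1 Thursday, common
2234: Jan 1 Wednesday, common
2233: Jan 1 Tuesday, common
2232: Jan 1 Sunday, leap
2231: Jan 1 Saturday, common
2230: Jan 1 Friday, common
2229: Jan 1 Thursday, common
2228: Jan 1 Tuesday, leap
2227: Jan 1 Monday, common
2226: Jan 1 Sunday, common
2225: Jan 1 Saturday, common
2224: Jan 1 Thursday, leap
2224 matches on both conditions.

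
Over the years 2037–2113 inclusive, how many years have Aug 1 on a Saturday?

12

Track Aug 1's weekday year by year (advancing +1, or +2 across a Feb 29):
  2037: Sat ✓  2038: Sun (+1)  2039: Mon (+1)  2040: Wed (+2)  2041: Thu (+1)
  2042: Fri (+1)  2043: Sat (+1) ✓  2044: Mon (+2)  2045: Tue (+1)  2046: Wed (+1)
  2047: Thu (+1)  2048: Sat (+2) ✓  2049: Sun (+1)  2050: Mon (+1)  … (49 more years) …
  2100: Sun (+1)  2101: Mon (+1)  2102: Tue (+1)  2103: Wed (+1)  2104: Fri (+2)
  2105: Sat (+1) ✓  2106: Sun (+1)  2107: Mon (+1)  2108: Wed (+2)  2109: Thu (+1)
  2110: Fri (+1)  2111: Sat (+1) ✓  2112: Mon (+2)  2113: Tue (+1)
Saturday years: 2037, 2043, 2048, 2054, 2065, 2071, 2076, 2082, 2093, 2099, 2105, 2111 — 12 in total.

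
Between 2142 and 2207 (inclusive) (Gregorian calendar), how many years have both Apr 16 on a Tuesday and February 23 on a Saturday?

Check each year's weekday for Apr 16 and February 23:
  2142: Mon/Fri  2143: Tue/Sat ✓  2144: Thu/Sun  2145: Fri/Tue  2146: Sat/Wed  2147: Sun/Thu  2148: Tue/Fri  2149: Wed/Sun  2150: Thu/Mon  2151: Fri/Tue  2152: Sun/Wed  2153: Mon/Fri  2154: Tue/Sat ✓  2155: Wed/Sun  …(38 more)…  2194: Wed/Sun  2195: Thu/Mon  2196: Sat/Tue  2197: Sun/Thu  2198: Mon/Fri  2199: Tue/Sat ✓  2200: Wed/Sun  2201: Thu/Mon  2202: Fri/Tue  2203: Sat/Wed  2204: Mon/Thu  2205: Tue/Sat ✓  2206: Wed/Sun  2207: Thu/Mon
Both conditions hold in: 2143, 2154, 2165, 2171, 2182, 2193, 2199, 2205 — 8.

8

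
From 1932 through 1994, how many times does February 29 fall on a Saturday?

Leap years in 1932–1994: 16 of them.
Feb 29 weekday advances by 5 (mod 7) from one leap year to the next four years later (or differs when a century non-leap intervenes).
Leap-day weekdays: 1932:Mon 1936:Sat✓ 1940:Thu 1944:Tue 1948:Sun 1952:Fri 1956:Wed 1960:Mon 1964:Sat✓ 1968:Thu 1972:Tue 1976:Sun 1980:Fri 1984:Wed 1988:Mon 1992:Sat✓
Saturday: 1936, 1964, 1992 → 3.

3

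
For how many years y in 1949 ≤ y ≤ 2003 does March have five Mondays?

23

March has 31 days; it has five Mondays when Monday falls among the first (month-length − 28) days — i.e. when March 1 is one of Monday/Sunday/Saturday.
March 1 by year: 1949:Tue 1950:Wed 1951:Thu 1952:Sat✓ 1953:Sun✓ 1954:Mon✓ 1955:Tue 1956:Thu 1957:Fri 1958:Sat✓ 1959:Sun✓ 1960:Tue 1961:Wed 1962:Thu 1963:Fri …(25 more)… 1989:Wed 1990:Thu 1991:Fri 1992:Sun✓ 1993:Mon✓ 1994:Tue 1995:Wed 1996:Fri 1997:Sat✓ 1998:Sun✓ 1999:Mon✓ 2000:Wed 2001:Thu 2002:Fri 2003:Sat✓
Years with five Mondays: 1952, 1953, 1954, 1958, 1959, 1964, 1965, 1969, 1970, 1971, 1975, 1976, 1980, 1981, 1982, 1986, 1987, 1992, 1993, 1997, 1998, 1999, 2003 → 23.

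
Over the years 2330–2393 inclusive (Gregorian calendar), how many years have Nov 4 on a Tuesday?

9

Track Nov 4's weekday year by year (advancing +1, or +2 across a Feb 29):
  2330: Tue ✓  2331: Wed (+1)  2332: Fri (+2)  2333: Sat (+1)  2334: Sun (+1)
  2335: Mon (+1)  2336: Wed (+2)  2337: Thu (+1)  2338: Fri (+1)  2339: Sat (+1)
  2340: Mon (+2)  2341: Tue (+1) ✓  2342: Wed (+1)  2343: Thu (+1)  … (36 more years) …
  2380: Tue (+2) ✓  2381: Wed (+1)  2382: Thu (+1)  2383: Fri (+1)  2384: Sun (+2)
  2385: Mon (+1)  2386: Tue (+1) ✓  2387: Wed (+1)  2388: Fri (+2)  2389: Sat (+1)
  2390: Sun (+1)  2391: Mon (+1)  2392: Wed (+2)  2393: Thu (+1)
Tuesday years: 2330, 2341, 2347, 2352, 2358, 2369, 2375, 2380, 2386 — 9 in total.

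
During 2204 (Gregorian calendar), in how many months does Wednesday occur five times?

A month of length L has five Wednesdays iff its first Wednesday is on day ≤ L−28 (so day 1–3 in a 31-day month, 1–2 in a 30-day month, day 1 in a leap February).
Checking each month of 2204: Jan starts Sun (31d); Feb starts Wed (29d) ✓; Mar starts Thu (31d); Apr starts Sun (30d); May starts Tue (31d) ✓; Jun starts Fri (30d); Jul starts Sun (31d); Aug starts Wed (31d) ✓; Sep starts Sat (30d); Oct starts Mon (31d) ✓; Nov starts Thu (30d); Dec starts Sat (31d).
Five-Wednesday months: February, May, August, October → 4.

4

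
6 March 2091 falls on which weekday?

Tuesday

January 1, 2091 is a Monday.
March 6 is day 65 of the year, i.e. 64 days after Jan 1.
64 mod 7 = 1, so advance 1 weekday from Monday: Tuesday.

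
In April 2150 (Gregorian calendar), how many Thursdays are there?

5

April 2150 has 30 days and begins on Wednesday.
The first Thursday is April 2.
Thursdays fall on 2, 9, 16, 23, 30 — that's 5.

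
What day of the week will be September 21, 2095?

Wednesday

January 1, 2095 is a Saturday.
September 21 is day 264 of the year, i.e. 263 days after Jan 1.
263 mod 7 = 4, so advance 4 weekdays from Saturday: Wednesday.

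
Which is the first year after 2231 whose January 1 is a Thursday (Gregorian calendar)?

2235

Jan 1 advances by 2 weekdays after a leap year and by 1 after a common year.
2231: Jan 1 is Saturday.
2232: Sunday (leap)
2233: Tuesday
2234: Wednesday
2235: Thursday
2235 begins on a Thursday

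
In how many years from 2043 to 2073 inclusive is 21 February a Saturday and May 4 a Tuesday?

Check each year's weekday for 21 February and May 4:
  2043: Sat/Mon  2044: Sun/Wed  2045: Tue/Thu  2046: Wed/Fri  2047: Thu/Sat  2048: Fri/Mon  2049: Sun/Tue  2050: Mon/Wed  2051: Tue/Thu  2052: Wed/Sat  2053: Fri/Sun  2054: Sat/Mon  2055: Sun/Tue  2056: Mon/Thu  …(3 more)…  2060: Sat/Tue ✓  2061: Mon/Wed  2062: Tue/Thu  2063: Wed/Fri  2064: Thu/Sun  2065: Sat/Mon  2066: Sun/Tue  2067: Mon/Wed  2068: Tue/Fri  2069: Thu/Sat  2070: Fri/Sun  2071: Sat/Mon  2072: Sun/Wed  2073: Tue/Thu
Both conditions hold in: 2060 — 1.

1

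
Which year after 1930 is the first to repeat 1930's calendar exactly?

Two years share a calendar iff Jan 1 falls on the same weekday and both are leap or both are common. 1930: Jan 1 is Wednesday, common year.
1931: Jan 1 Thursday, common
1932: Jan 1 Friday, leap
1933: Jan 1 Sunday, common
1934: Jan 1 Monday, common
1935: Jan 1 Tuesday, common
1936: Jan 1 Wednesday, leap
1937: Jan 1 Friday, common
1938: Jan 1 Saturday, common
1939: Jan 1 Sunday, common
1940: Jan 1 Monday, leap
1941: Jan 1 Wednesday, common
1941 matches on both conditions.

1941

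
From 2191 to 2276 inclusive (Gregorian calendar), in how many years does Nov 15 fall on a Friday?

Track Nov 15's weekday year by year (advancing +1, or +2 across a Feb 29):
  2191: Tue  2192: Thu (+2)  2193: Fri (+1) ✓  2194: Sat (+1)  2195: Sun (+1)
  2196: Tue (+2)  2197: Wed (+1)  2198: Thu (+1)  2199: Fri (+1) ✓  2200: Sat (+1)
  2201: Sun (+1)  2202: Mon (+1)  2203: Tue (+1)  2204: Thu (+2)  … (58 more years) …
  2263: Sun (+1)  2264: Tue (+2)  2265: Wed (+1)  2266: Thu (+1)  2267: Fri (+1) ✓
  2268: Sun (+2)  2269: Mon (+1)  2270: Tue (+1)  2271: Wed (+1)  2272: Fri (+2) ✓
  2273: Sat (+1)  2274: Sun (+1)  2275: Mon (+1)  2276: Wed (+2)
Friday years: 2193, 2199, 2205, 2211, 2216, 2222, 2233, 2239, 2244, 2250, 2261, 2267, 2272 — 13 in total.

13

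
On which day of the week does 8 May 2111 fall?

January 1, 2111 is a Thursday.
May 8 is day 128 of the year, i.e. 127 days after Jan 1.
127 mod 7 = 1, so advance 1 weekday from Thursday: Friday.

Friday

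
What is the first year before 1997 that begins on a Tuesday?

1991

Jan 1 advances by 2 weekdays after a leap year and by 1 after a common year.
1997: Jan 1 is Wednesday.
1996: Monday (leap)
1995: Sunday
1994: Saturday
1993: Friday
1992: Wednesday (leap)
1991: Tuesday
1991 begins on a Tuesday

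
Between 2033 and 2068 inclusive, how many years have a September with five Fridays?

September has 30 days; it has five Fridays when Friday falls among the first (month-length − 28) days — i.e. when September 1 is one of Friday/Thursday.
September 1 by year: 2033:Thu✓ 2034:Fri✓ 2035:Sat 2036:Mon 2037:Tue 2038:Wed 2039:Thu✓ 2040:Sat 2041:Sun 2042:Mon 2043:Tue 2044:Thu✓ 2045:Fri✓ 2046:Sat 2047:Sun …(6 more)… 2054:Tue 2055:Wed 2056:Fri✓ 2057:Sat 2058:Sun 2059:Mon 2060:Wed 2061:Thu✓ 2062:Fri✓ 2063:Sat 2064:Mon 2065:Tue 2066:Wed 2067:Thu✓ 2068:Sat
Years with five Fridays: 2033, 2034, 2039, 2044, 2045, 2050, 2051, 2056, 2061, 2062, 2067 → 11.

11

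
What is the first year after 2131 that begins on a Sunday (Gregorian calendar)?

Jan 1 advances by 2 weekdays after a leap year and by 1 after a common year.
2131: Jan 1 is Monday.
2132: Tuesday (leap)
2133: Thursday
2134: Friday
2135: Saturday
2136: Sunday (leap)
2136 begins on a Sunday

2136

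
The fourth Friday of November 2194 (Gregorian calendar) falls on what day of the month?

28

November 1, 2194 is a Saturday, so the first Friday is the 7th.
The fourth Friday is 7 + 21 = 28.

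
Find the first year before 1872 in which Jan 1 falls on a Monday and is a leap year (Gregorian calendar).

1844

Jan 1 advances by 2 weekdays after a leap year and by 1 after a common year.
1872: Jan 1 is Monday (leap).
1871: Sunday
1870: Saturday
1869: Friday
1868: Wednesday (leap)
1867: Tuesday
1866: Monday
1865: Sunday
1864: Friday (leap)
1863: Thursday
1862: Wednesday
1861: Tuesday
1860: Sunday (leap)
1859: Saturday
1858: Friday
1857: Thursday
1856: Tuesday (leap)
1855: Monday
1854: Sunday
1853: Saturday
1852: Thursday (leap)
1851: Wednesday
1850: Tuesday
1849: Monday
1848: Saturday (leap)
1847: Friday
1846: Thursday
1845: Wednesday
1844: Monday (leap)
1844 begins on a Monday and is a leap year.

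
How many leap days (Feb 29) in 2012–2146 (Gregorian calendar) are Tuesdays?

Leap years in 2012–2146: 33 of them.
Feb 29 weekday advances by 5 (mod 7) from one leap year to the next four years later (or differs when a century non-leap intervenes).
Leap-day weekdays: 2012:Wed 2016:Mon 2020:Sat 2024:Thu 2028:Tue✓ 2032:Sun 2036:Fri 2040:Wed 2044:Mon 2048:Sat 2052:Thu 2056:Tue✓ 2060:Sun …(7 more)… 2092:Fri 2096:Wed 2104:Fri 2108:Wed 2112:Mon 2116:Sat 2120:Thu 2124:Tue✓ 2128:Sun 2132:Fri 2136:Wed 2140:Mon 2144:Sat
Tuesday: 2028, 2056, 2084, 2124 → 4.

4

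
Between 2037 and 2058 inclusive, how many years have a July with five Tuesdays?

July has 31 days; it has five Tuesdays when Tuesday falls among the first (month-length − 28) days — i.e. when July 1 is one of Tuesday/Monday/Sunday.
July 1 by year: 2037:Wed 2038:Thu 2039:Fri 2040:Sun✓ 2041:Mon✓ 2042:Tue✓ 2043:Wed 2044:Fri 2045:Sat 2046:Sun✓ 2047:Mon✓ 2048:Wed 2049:Thu 2050:Fri 2051:Sat 2052:Mon✓ 2053:Tue✓ 2054:Wed 2055:Thu 2056:Sat 2057:Sun✓ 2058:Mon✓
Years with five Tuesdays: 2040, 2041, 2042, 2046, 2047, 2052, 2053, 2057, 2058 → 9.

9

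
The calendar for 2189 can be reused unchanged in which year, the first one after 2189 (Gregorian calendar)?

Two years share a calendar iff Jan 1 falls on the same weekday and both are leap or both are common. 2189: Jan 1 is Thursday, common year.
2190: Jan 1 Friday, common
2191: Jan 1 Saturday, common
2192: Jan 1 Sunday, leap
2193: Jan 1 Tuesday, common
2194: Jan 1 Wednesday, common
2195: Jan 1 Thursday, common
2195 matches on both conditions.

2195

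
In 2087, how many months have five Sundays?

4

A month of length L has five Sundays iff its first Sunday is on day ≤ L−28 (so day 1–3 in a 31-day month, 1–2 in a 30-day month, day 1 in a leap February).
Checking each month of 2087: Jan starts Wed (31d); Feb starts Sat (28d); Mar starts Sat (31d) ✓; Apr starts Tue (30d); May starts Thu (31d); Jun starts Sun (30d) ✓; Jul starts Tue (31d); Aug starts Fri (31d) ✓; Sep starts Mon (30d); Oct starts Wed (31d); Nov starts Sat (30d) ✓; Dec starts Mon (31d).
Five-Sunday months: March, June, August, November → 4.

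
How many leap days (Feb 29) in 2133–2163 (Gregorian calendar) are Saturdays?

Leap years in 2133–2163: 7 of them.
Feb 29 weekday advances by 5 (mod 7) from one leap year to the next four years later (or differs when a century non-leap intervenes).
Leap-day weekdays: 2136:Wed 2140:Mon 2144:Sat✓ 2148:Thu 2152:Tue 2156:Sun 2160:Fri
Saturday: 2144 → 1.

1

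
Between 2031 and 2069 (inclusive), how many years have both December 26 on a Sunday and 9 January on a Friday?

2

Check each year's weekday for December 26 and 9 January:
  2031: Fri/Thu  2032: Sun/Fri ✓  2033: Mon/Sun  2034: Tue/Mon  2035: Wed/Tue  2036: Fri/Wed  2037: Sat/Fri  2038: Sun/Sat  2039: Mon/Sun  2040: Wed/Mon  2041: Thu/Wed  2042: Fri/Thu  2043: Sat/Fri  2044: Mon/Sat  …(11 more)…  2056: Tue/Sun  2057: Wed/Tue  2058: Thu/Wed  2059: Fri/Thu  2060: Sun/Fri ✓  2061: Mon/Sun  2062: Tue/Mon  2063: Wed/Tue  2064: Fri/Wed  2065: Sat/Fri  2066: Sun/Sat  2067: Mon/Sun  2068: Wed/Mon  2069: Thu/Wed
Both conditions hold in: 2032, 2060 — 2.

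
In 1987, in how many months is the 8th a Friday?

1

Check the 8th of each month of 1987: Jan 8: Thu, Feb 8: Sun, Mar 8: Sun, Apr 8: Wed, May 8: Fri, Jun 8: Mon, Jul 8: Wed, Aug 8: Sat, Sep 8: Tue, Oct 8: Thu, Nov 8: Sun, Dec 8: Tue.
Friday occurs in May — 1 month.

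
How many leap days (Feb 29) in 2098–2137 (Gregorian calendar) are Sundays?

1

Leap years in 2098–2137: 9 of them.
Feb 29 weekday advances by 5 (mod 7) from one leap year to the next four years later (or differs when a century non-leap intervenes).
Leap-day weekdays: 2104:Fri 2108:Wed 2112:Mon 2116:Sat 2120:Thu 2124:Tue 2128:Sun✓ 2132:Fri 2136:Wed
Sunday: 2128 → 1.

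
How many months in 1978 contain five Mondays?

4

A month of length L has five Mondays iff its first Monday is on day ≤ L−28 (so day 1–3 in a 31-day month, 1–2 in a 30-day month, day 1 in a leap February).
Checking each month of 1978: Jan starts Sun (31d) ✓; Feb starts Wed (28d); Mar starts Wed (31d); Apr starts Sat (30d); May starts Mon (31d) ✓; Jun starts Thu (30d); Jul starts Sat (31d) ✓; Aug starts Tue (31d); Sep starts Fri (30d); Oct starts Sun (31d) ✓; Nov starts Wed (30d); Dec starts Fri (31d).
Five-Monday months: January, May, July, October → 4.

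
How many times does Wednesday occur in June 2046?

4

June 2046 has 30 days and begins on Friday.
The first Wednesday is June 6.
Wednesdays fall on 6, 13, 20, 27 — that's 4.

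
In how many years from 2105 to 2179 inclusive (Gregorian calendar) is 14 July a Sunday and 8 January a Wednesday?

0

Check each year's weekday for 14 July and 8 January:
  2105: Tue/Thu  2106: Wed/Fri  2107: Thu/Sat  2108: Sat/Sun  2109: Sun/Tue  2110: Mon/Wed  2111: Tue/Thu  2112: Thu/Fri  2113: Fri/Sun  2114: Sat/Mon  2115: Sun/Tue  2116: Tue/Wed  2117: Wed/Fri  2118: Thu/Sat  …(47 more)…  2166: Mon/Wed  2167: Tue/Thu  2168: Thu/Fri  2169: Fri/Sun  2170: Sat/Mon  2171: Sun/Tue  2172: Tue/Wed  2173: Wed/Fri  2174: Thu/Sat  2175: Fri/Sun  2176: Sun/Mon  2177: Mon/Wed  2178: Tue/Thu  2179: Wed/Fri
Both conditions hold in: no year — 0.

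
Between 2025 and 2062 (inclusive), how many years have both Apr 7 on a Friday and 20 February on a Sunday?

2

Check each year's weekday for Apr 7 and 20 February:
  2025: Mon/Thu  2026: Tue/Fri  2027: Wed/Sat  2028: Fri/Sun ✓  2029: Sat/Tue  2030: Sun/Wed  2031: Mon/Thu  2032: Wed/Fri  2033: Thu/Sun  2034: Fri/Mon  2035: Sat/Tue  2036: Mon/Wed  2037: Tue/Fri  2038: Wed/Sat  …(10 more)…  2049: Wed/Sat  2050: Thu/Sun  2051: Fri/Mon  2052: Sun/Tue  2053: Mon/Thu  2054: Tue/Fri  2055: Wed/Sat  2056: Fri/Sun ✓  2057: Sat/Tue  2058: Sun/Wed  2059: Mon/Thu  2060: Wed/Fri  2061: Thu/Sun  2062: Fri/Mon
Both conditions hold in: 2028, 2056 — 2.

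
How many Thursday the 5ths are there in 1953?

Check the 5th of each month of 1953: Jan 5: Mon, Feb 5: Thu, Mar 5: Thu, Apr 5: Sun, May 5: Tue, Jun 5: Fri, Jul 5: Sun, Aug 5: Wed, Sep 5: Sat, Oct 5: Mon, Nov 5: Thu, Dec 5: Sat.
Thursday occurs in February, March, November — 3 months.

3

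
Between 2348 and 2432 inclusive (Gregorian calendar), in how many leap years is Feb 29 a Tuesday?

3

Leap years in 2348–2432: 22 of them.
Feb 29 weekday advances by 5 (mod 7) from one leap year to the next four years later (or differs when a century non-leap intervenes).
Leap-day weekdays: 2348:Sun 2352:Fri 2356:Wed 2360:Mon 2364:Sat 2368:Thu 2372:Tue✓ 2376:Sun 2380:Fri 2384:Wed 2388:Mon 2392:Sat 2396:Thu 2400:Tue✓ 2404:Sun 2408:Fri 2412:Wed 2416:Mon 2420:Sat 2424:Thu 2428:Tue✓ 2432:Sun
Tuesday: 2372, 2400, 2428 → 3.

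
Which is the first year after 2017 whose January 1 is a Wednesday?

Jan 1 advances by 2 weekdays after a leap year and by 1 after a common year.
2017: Jan 1 is Sunday.
2018: Monday
2019: Tuesday
2020: Wednesday (leap)
2020 begins on a Wednesday

2020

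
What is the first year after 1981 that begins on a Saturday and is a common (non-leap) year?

Jan 1 advances by 2 weekdays after a leap year and by 1 after a common year.
1981: Jan 1 is Thursday.
1982: Friday
1983: Saturday
1983 begins on a Saturday and is a common year.

1983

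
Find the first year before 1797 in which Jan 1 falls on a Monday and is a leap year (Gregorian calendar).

Jan 1 advances by 2 weekdays after a leap year and by 1 after a common year.
1797: Jan 1 is Sunday.
1796: Friday (leap)
1795: Thursday
1794: Wednesday
1793: Tuesday
1792: Sunday (leap)
1791: Saturday
1790: Friday
1789: Thursday
1788: Tuesday (leap)
1787: Monday
1786: Sunday
1785: Saturday
1784: Thursday (leap)
1783: Wednesday
1782: Tuesday
1781: Monday
1780: Saturday (leap)
1779: Friday
1778: Thursday
1777: Wednesday
1776: Monday (leap)
1776 begins on a Monday and is a leap year.

1776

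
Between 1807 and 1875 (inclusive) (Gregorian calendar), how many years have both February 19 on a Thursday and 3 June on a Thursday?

2

Check each year's weekday for February 19 and 3 June:
  1807: Thu/Wed  1808: Fri/Fri  1809: Sun/Sat  1810: Mon/Sun  1811: Tue/Mon  1812: Wed/Wed  1813: Fri/Thu  1814: Sat/Fri  1815: Sun/Sat  1816: Mon/Mon  1817: Wed/Tue  1818: Thu/Wed  1819: Fri/Thu  1820: Sat/Sat  …(41 more)…  1862: Wed/Tue  1863: Thu/Wed  1864: Fri/Fri  1865: Sun/Sat  1866: Mon/Sun  1867: Tue/Mon  1868: Wed/Wed  1869: Fri/Thu  1870: Sat/Fri  1871: Sun/Sat  1872: Mon/Mon  1873: Wed/Tue  1874: Thu/Wed  1875: Fri/Thu
Both conditions hold in: 1824, 1852 — 2.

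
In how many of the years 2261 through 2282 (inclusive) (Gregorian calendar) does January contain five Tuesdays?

January has 31 days; it has five Tuesdays when Tuesday falls among the first (month-length − 28) days — i.e. when January 1 is one of Tuesday/Monday/Sunday.
January 1 by year: 2261:Tue✓ 2262:Wed 2263:Thu 2264:Fri 2265:Sun✓ 2266:Mon✓ 2267:Tue✓ 2268:Wed 2269:Fri 2270:Sat 2271:Sun✓ 2272:Mon✓ 2273:Wed 2274:Thu 2275:Fri 2276:Sat 2277:Mon✓ 2278:Tue✓ 2279:Wed 2280:Thu 2281:Sat 2282:Sun✓
Years with five Tuesdays: 2261, 2265, 2266, 2267, 2271, 2272, 2277, 2278, 2282 → 9.

9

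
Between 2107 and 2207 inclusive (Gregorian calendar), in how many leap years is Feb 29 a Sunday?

3

Leap years in 2107–2207: 24 of them.
Feb 29 weekday advances by 5 (mod 7) from one leap year to the next four years later (or differs when a century non-leap intervenes).
Leap-day weekdays: 2108:Wed 2112:Mon 2116:Sat 2120:Thu 2124:Tue 2128:Sun✓ 2132:Fri 2136:Wed 2140:Mon 2144:Sat 2148:Thu 2152:Tue 2156:Sun✓ 2160:Fri 2164:Wed 2168:Mon 2172:Sat 2176:Thu 2180:Tue 2184:Sun✓ 2188:Fri 2192:Wed 2196:Mon 2204:Wed
Sunday: 2128, 2156, 2184 → 3.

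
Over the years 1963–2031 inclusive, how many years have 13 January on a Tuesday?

9

Track 13 January's weekday year by year (advancing +1, or +2 across a Feb 29):
  1963: Sun  1964: Mon (+1)  1965: Wed (+2)  1966: Thu (+1)  1967: Fri (+1)
  1968: Sat (+1)  1969: Mon (+2)  1970: Tue (+1) ✓  1971: Wed (+1)  1972: Thu (+1)
  1973: Sat (+2)  1974: Sun (+1)  1975: Mon (+1)  1976: Tue (+1) ✓  … (41 more years) …
  2018: Sat (+1)  2019: Sun (+1)  2020: Mon (+1)  2021: Wed (+2)  2022: Thu (+1)
  2023: Fri (+1)  2024: Sat (+1)  2025: Mon (+2)  2026: Tue (+1) ✓  2027: Wed (+1)
  2028: Thu (+1)  2029: Sat (+2)  2030: Sun (+1)  2031: Mon (+1)
Tuesday years: 1970, 1976, 1981, 1987, 1998, 2004, 2009, 2015, 2026 — 9 in total.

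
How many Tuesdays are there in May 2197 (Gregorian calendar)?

5

May 2197 has 31 days and begins on Monday.
The first Tuesday is May 2.
Tuesdays fall on 2, 9, 16, 23, 30 — that's 5.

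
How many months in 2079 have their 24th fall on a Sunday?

2

Check the 24th of each month of 2079: Jan 24: Tue, Feb 24: Fri, Mar 24: Fri, Apr 24: Mon, May 24: Wed, Jun 24: Sat, Jul 24: Mon, Aug 24: Thu, Sep 24: Sun, Oct 24: Tue, Nov 24: Fri, Dec 24: Sun.
Sunday occurs in September, December — 2 months.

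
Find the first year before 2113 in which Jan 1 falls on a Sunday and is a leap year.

2108

Jan 1 advances by 2 weekdays after a leap year and by 1 after a common year.
2113: Jan 1 is Sunday.
2112: Friday (leap)
2111: Thursday
2110: Wednesday
2109: Tuesday
2108: Sunday (leap)
2108 begins on a Sunday and is a leap year.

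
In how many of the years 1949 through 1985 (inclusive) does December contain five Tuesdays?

15

December has 31 days; it has five Tuesdays when Tuesday falls among the first (month-length − 28) days — i.e. when December 1 is one of Tuesday/Monday/Sunday.
December 1 by year: 1949:Thu 1950:Fri 1951:Sat 1952:Mon✓ 1953:Tue✓ 1954:Wed 1955:Thu 1956:Sat 1957:Sun✓ 1958:Mon✓ 1959:Tue✓ 1960:Thu 1961:Fri 1962:Sat 1963:Sun✓ …(7 more)… 1971:Wed 1972:Fri 1973:Sat 1974:Sun✓ 1975:Mon✓ 1976:Wed 1977:Thu 1978:Fri 1979:Sat 1980:Mon✓ 1981:Tue✓ 1982:Wed 1983:Thu 1984:Sat 1985:Sun✓
Years with five Tuesdays: 1952, 1953, 1957, 1958, 1959, 1963, 1964, 1968, 1969, 1970, 1974, 1975, 1980, 1981, 1985 → 15.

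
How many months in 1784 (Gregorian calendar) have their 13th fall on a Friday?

2

Check the 13th of each month of 1784: Jan 13: Tue, Feb 13: Fri, Mar 13: Sat, Apr 13: Tue, May 13: Thu, Jun 13: Sun, Jul 13: Tue, Aug 13: Fri, Sep 13: Mon, Oct 13: Wed, Nov 13: Sat, Dec 13: Mon.
Friday occurs in February, August — 2 months.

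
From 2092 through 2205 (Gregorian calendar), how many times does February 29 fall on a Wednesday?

Leap years in 2092–2205: 27 of them.
Feb 29 weekday advances by 5 (mod 7) from one leap year to the next four years later (or differs when a century non-leap intervenes).
Leap-day weekdays: 2092:Fri 2096:Wed✓ 2104:Fri 2108:Wed✓ 2112:Mon 2116:Sat 2120:Thu 2124:Tue 2128:Sun 2132:Fri 2136:Wed✓ 2140:Mon 2144:Sat 2148:Thu 2152:Tue 2156:Sun 2160:Fri 2164:Wed✓ 2168:Mon 2172:Sat 2176:Thu 2180:Tue 2184:Sun 2188:Fri 2192:Wed✓ 2196:Mon 2204:Wed✓
Wednesday: 2096, 2108, 2136, 2164, 2192, 2204 → 6.

6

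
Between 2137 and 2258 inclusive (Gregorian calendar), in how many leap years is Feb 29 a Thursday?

Leap years in 2137–2258: 29 of them.
Feb 29 weekday advances by 5 (mod 7) from one leap year to the next four years later (or differs when a century non-leap intervenes).
Leap-day weekdays: 2140:Mon 2144:Sat 2148:Thu✓ 2152:Tue 2156:Sun 2160:Fri 2164:Wed 2168:Mon 2172:Sat 2176:Thu✓ 2180:Tue 2184:Sun 2188:Fri …(3 more)… 2208:Mon 2212:Sat 2216:Thu✓ 2220:Tue 2224:Sun 2228:Fri 2232:Wed 2236:Mon 2240:Sat 2244:Thu✓ 2248:Tue 2252:Sun 2256:Fri
Thursday: 2148, 2176, 2216, 2244 → 4.

4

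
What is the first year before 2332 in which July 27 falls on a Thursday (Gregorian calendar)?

From one year to the next, a fixed date's weekday advances by 1, or by 2 when a Feb 29 lies between the two dates.
2332: July 27 is Wednesday.
2331: Monday (−2)
2330: Sunday (−1)
2329: Saturday (−1)
2328: Friday (−1)
2327: Wednesday (−2)
2326: Tuesday (−1)
2325: Monday (−1)
2324: Sunday (−1)
2323: Friday (−2)
2322: Thursday (−1)
July 27 falls on a Thursday in 2322.

2322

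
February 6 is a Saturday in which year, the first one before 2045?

2044

From one year to the next, a fixed date's weekday advances by 1, or by 2 when a Feb 29 lies between the two dates.
2045: February 6 is Monday.
2044: Saturday (−2)
February 6 falls on a Saturday in 2044.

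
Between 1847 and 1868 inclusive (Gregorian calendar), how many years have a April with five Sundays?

April has 30 days; it has five Sundays when Sunday falls among the first (month-length − 28) days — i.e. when April 1 is one of Sunday/Saturday.
April 1 by year: 1847:Thu 1848:Sat✓ 1849:Sun✓ 1850:Mon 1851:Tue 1852:Thu 1853:Fri 1854:Sat✓ 1855:Sun✓ 1856:Tue 1857:Wed 1858:Thu 1859:Fri 1860:Sun✓ 1861:Mon 1862:Tue 1863:Wed 1864:Fri 1865:Sat✓ 1866:Sun✓ 1867:Mon 1868:Wed
Years with five Sundays: 1848, 1849, 1854, 1855, 1860, 1865, 1866 → 7.

7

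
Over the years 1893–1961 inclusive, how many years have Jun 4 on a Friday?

9

Track Jun 4's weekday year by year (advancing +1, or +2 across a Feb 29):
  1893: Sun  1894: Mon (+1)  1895: Tue (+1)  1896: Thu (+2)  1897: Fri (+1) ✓
  1898: Sat (+1)  1899: Sun (+1)  1900: Mon (+1)  1901: Tue (+1)  1902: Wed (+1)
  1903: Thu (+1)  1904: Sat (+2)  1905: Sun (+1)  1906: Mon (+1)  … (41 more years) …
  1948: Fri (+2) ✓  1949: Sat (+1)  1950: Sun (+1)  1951: Mon (+1)  1952: Wed (+2)
  1953: Thu (+1)  1954: Fri (+1) ✓  1955: Sat (+1)  1956: Mon (+2)  1957: Tue (+1)
  1958: Wed (+1)  1959: Thu (+1)  1960: Sat (+2)  1961: Sun (+1)
Friday years: 1897, 1909, 1915, 1920, 1926, 1937, 1943, 1948, 1954 — 9 in total.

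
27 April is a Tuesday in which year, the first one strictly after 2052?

2055

From one year to the next, a fixed date's weekday advances by 1, or by 2 when a Feb 29 lies between the two dates.
2052: April 27 is Saturday.
2053: Sunday (+1)
2054: Monday (+1)
2055: Tuesday (+1)
27 April falls on a Tuesday in 2055.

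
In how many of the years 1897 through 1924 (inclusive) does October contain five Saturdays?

11

October has 31 days; it has five Saturdays when Saturday falls among the first (month-length − 28) days — i.e. when October 1 is one of Saturday/Friday/Thursday.
October 1 by year: 1897:Fri✓ 1898:Sat✓ 1899:Sun 1900:Mon 1901:Tue 1902:Wed 1903:Thu✓ 1904:Sat✓ 1905:Sun 1906:Mon 1907:Tue 1908:Thu✓ 1909:Fri✓ 1910:Sat✓ 1911:Sun 1912:Tue 1913:Wed 1914:Thu✓ 1915:Fri✓ 1916:Sun 1917:Mon 1918:Tue 1919:Wed 1920:Fri✓ 1921:Sat✓ 1922:Sun 1923:Mon 1924:Wed
Years with five Saturdays: 1897, 1898, 1903, 1904, 1908, 1909, 1910, 1914, 1915, 1920, 1921 → 11.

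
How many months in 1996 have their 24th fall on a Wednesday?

3

Check the 24th of each month of 1996: Jan 24: Wed, Feb 24: Sat, Mar 24: Sun, Apr 24: Wed, May 24: Fri, Jun 24: Mon, Jul 24: Wed, Aug 24: Sat, Sep 24: Tue, Oct 24: Thu, Nov 24: Sun, Dec 24: Tue.
Wednesday occurs in January, April, July — 3 months.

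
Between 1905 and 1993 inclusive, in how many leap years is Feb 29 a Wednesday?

3

Leap years in 1905–1993: 22 of them.
Feb 29 weekday advances by 5 (mod 7) from one leap year to the next four years later (or differs when a century non-leap intervenes).
Leap-day weekdays: 1908:Sat 1912:Thu 1916:Tue 1920:Sun 1924:Fri 1928:Wed✓ 1932:Mon 1936:Sat 1940:Thu 1944:Tue 1948:Sun 1952:Fri 1956:Wed✓ 1960:Mon 1964:Sat 1968:Thu 1972:Tue 1976:Sun 1980:Fri 1984:Wed✓ 1988:Mon 1992:Sat
Wednesday: 1928, 1956, 1984 → 3.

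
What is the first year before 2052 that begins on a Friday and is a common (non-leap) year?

2049

Jan 1 advances by 2 weekdays after a leap year and by 1 after a common year.
2052: Jan 1 is Monday (leap).
2051: Sunday
2050: Saturday
2049: Friday
2049 begins on a Friday and is a common year.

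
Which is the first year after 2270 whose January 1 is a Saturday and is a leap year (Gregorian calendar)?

Jan 1 advances by 2 weekdays after a leap year and by 1 after a common year.
2270: Jan 1 is Saturday.
2271: Sunday
2272: Monday (leap)
2273: Wednesday
2274: Thursday
2275: Friday
2276: Saturday (leap)
2276 begins on a Saturday and is a leap year.

2276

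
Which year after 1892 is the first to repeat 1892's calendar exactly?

Two years share a calendar iff Jan 1 falls on the same weekday and both are leap or both are common. 1892: Jan 1 is Friday, leap year.
1893: Jan 1 Sunday, common
1894: Jan 1 Monday, common
1895: Jan 1 Tuesday, common
1896: Jan 1 Wednesday, leap
1897: Jan 1 Friday, common
1898: Jan 1 Saturday, common
1899: Jan 1 Sunday, common
1900: Jan 1 Monday, common
1901: Jan 1 Tuesday, common
1902: Jan 1 Wednesday, common
1903: Jan 1 Thursday, common
1904: Jan 1 Friday, leap
1904 matches on both conditions.

1904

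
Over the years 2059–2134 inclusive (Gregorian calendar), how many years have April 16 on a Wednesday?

Track April 16's weekday year by year (advancing +1, or +2 across a Feb 29):
  2059: Wed ✓  2060: Fri (+2)  2061: Sat (+1)  2062: Sun (+1)  2063: Mon (+1)
  2064: Wed (+2) ✓  2065: Thu (+1)  2066: Fri (+1)  2067: Sat (+1)  2068: Mon (+2)
  2069: Tue (+1)  2070: Wed (+1) ✓  2071: Thu (+1)  2072: Sat (+2)  … (48 more years) …
  2121: Wed (+1) ✓  2122: Thu (+1)  2123: Fri (+1)  2124: Sun (+2)  2125: Mon (+1)
  2126: Tue (+1)  2127: Wed (+1) ✓  2128: Fri (+2)  2129: Sat (+1)  2130: Sun (+1)
  2131: Mon (+1)  2132: Wed (+2) ✓  2133: Thu (+1)  2134: Fri (+1)
Wednesday years: 2059, 2064, 2070, 2081, 2087, 2092, 2098, 2104, 2110, 2121, 2127, 2132 — 12 in total.

12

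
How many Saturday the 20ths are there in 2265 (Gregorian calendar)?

1

Check the 20th of each month of 2265: Jan 20: Fri, Feb 20: Mon, Mar 20: Mon, Apr 20: Thu, May 20: Sat, Jun 20: Tue, Jul 20: Thu, Aug 20: Sun, Sep 20: Wed, Oct 20: Fri, Nov 20: Mon, Dec 20: Wed.
Saturday occurs in May — 1 month.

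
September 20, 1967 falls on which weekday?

Wednesday

January 1, 1967 is a Sunday.
September 20 is day 263 of the year, i.e. 262 days after Jan 1.
262 mod 7 = 3, so advance 3 weekdays from Sunday: Wednesday.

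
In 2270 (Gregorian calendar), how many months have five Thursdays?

A month of length L has five Thursdays iff its first Thursday is on day ≤ L−28 (so day 1–3 in a 31-day month, 1–2 in a 30-day month, day 1 in a leap February).
Checking each month of 2270: Jan starts Sat (31d); Feb starts Tue (28d); Mar starts Tue (31d) ✓; Apr starts Fri (30d); May starts Sun (31d); Jun starts Wed (30d) ✓; Jul starts Fri (31d); Aug starts Mon (31d); Sep starts Thu (30d) ✓; Oct starts Sat (31d); Nov starts Tue (30d); Dec starts Thu (31d) ✓.
Five-Thursday months: March, June, September, December → 4.

4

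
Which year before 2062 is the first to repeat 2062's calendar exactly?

2051

Two years share a calendar iff Jan 1 falls on the same weekday and both are leap or both are common. 2062: Jan 1 is Sunday, common year.
2061: Jan 1 Saturday, common
2060: Jan 1 Thursday, leap
2059: Jan 1 Wednesday, common
2058: Jan 1 Tuesday, common
2057: Jan 1 Monday, common
2056: Jan 1 Saturday, leap
2055: Jan 1 Friday, common
2054: Jan 1 Thursday, common
2053: Jan 1 Wednesday, common
2052: Jan 1 Monday, leap
2051: Jan 1 Sunday, common
2051 matches on both conditions.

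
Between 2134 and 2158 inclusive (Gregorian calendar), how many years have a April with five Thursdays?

April has 30 days; it has five Thursdays when Thursday falls among the first (month-length − 28) days — i.e. when April 1 is one of Thursday/Wednesday.
April 1 by year: 2134:Thu✓ 2135:Fri 2136:Sun 2137:Mon 2138:Tue 2139:Wed✓ 2140:Fri 2141:Sat 2142:Sun 2143:Mon 2144:Wed✓ 2145:Thu✓ 2146:Fri 2147:Sat 2148:Mon 2149:Tue 2150:Wed✓ 2151:Thu✓ 2152:Sat 2153:Sun 2154:Mon 2155:Tue 2156:Thu✓ 2157:Fri 2158:Sat
Years with five Thursdays: 2134, 2139, 2144, 2145, 2150, 2151, 2156 → 7.

7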